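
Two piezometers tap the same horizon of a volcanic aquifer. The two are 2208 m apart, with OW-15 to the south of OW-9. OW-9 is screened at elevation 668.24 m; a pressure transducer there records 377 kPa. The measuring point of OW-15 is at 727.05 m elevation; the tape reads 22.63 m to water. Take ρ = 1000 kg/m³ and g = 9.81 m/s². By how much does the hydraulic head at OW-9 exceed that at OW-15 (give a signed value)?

Pressure head at OW-9: ψ = P/(ρg) = 377×1000 / (1000 × 9.81) = 38.43 m.
Total head at OW-9: h = z + ψ = 668.24 + 38.43 = 706.67 m.
Total head at OW-15: h = 727.05 − 22.63 = 704.42 m.
Head difference: h(OW-9) − h(OW-15) = 706.67 − 704.42 = 2.25 m.

Δh ≈ 2.25 m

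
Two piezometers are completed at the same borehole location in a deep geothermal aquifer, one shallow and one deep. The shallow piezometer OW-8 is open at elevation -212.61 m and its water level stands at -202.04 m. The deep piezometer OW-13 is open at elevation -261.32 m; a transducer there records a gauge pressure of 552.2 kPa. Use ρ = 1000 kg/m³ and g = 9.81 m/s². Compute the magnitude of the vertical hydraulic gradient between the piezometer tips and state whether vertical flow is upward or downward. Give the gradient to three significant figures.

|i_v| ≈ 0.0614; vertical flow is downward

Total head at OW-8: h = -202.04 m (water level in the standpipe).
Pressure head at OW-13: ψ = P/(ρg) = 552.2×1000 / (1000 × 9.81) = 56.29 m.
Total head at OW-13: h = z + ψ = -261.32 + 56.29 = -205.03 m.
Δh = h(OW-8) − h(OW-13) = -202.04 − (-205.03) = 2.99 m.
Vertical separation Δz = -212.61 − (-261.32) = 48.71 m.
|i_v| = |Δh| / Δz = 2.99 / 48.71 = 0.0614.
Head is higher in the shallow piezometer, so vertical flow is downward (recharge condition).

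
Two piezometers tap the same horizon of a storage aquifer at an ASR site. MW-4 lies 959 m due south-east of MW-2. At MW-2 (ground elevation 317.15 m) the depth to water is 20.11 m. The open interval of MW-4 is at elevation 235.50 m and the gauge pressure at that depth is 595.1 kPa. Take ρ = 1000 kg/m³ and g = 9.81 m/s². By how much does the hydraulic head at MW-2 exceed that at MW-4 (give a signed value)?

Δh ≈ 0.88 m

Total head at MW-2: h = 317.15 − 20.11 = 297.04 m.
Pressure head at MW-4: ψ = P/(ρg) = 595.1×1000 / (1000 × 9.81) = 60.66 m.
Total head at MW-4: h = z + ψ = 235.50 + 60.66 = 296.16 m.
Head difference: h(MW-2) − h(MW-4) = 297.04 − 296.16 = 0.88 m.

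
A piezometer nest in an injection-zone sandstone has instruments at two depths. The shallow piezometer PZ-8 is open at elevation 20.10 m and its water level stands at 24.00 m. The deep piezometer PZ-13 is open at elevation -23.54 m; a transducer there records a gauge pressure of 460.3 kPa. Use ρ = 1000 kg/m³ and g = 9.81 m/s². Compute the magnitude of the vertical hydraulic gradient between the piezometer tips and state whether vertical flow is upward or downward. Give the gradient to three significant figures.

Total head at PZ-8: h = 24.00 m (water level in the standpipe).
Pressure head at PZ-13: ψ = P/(ρg) = 460.3×1000 / (1000 × 9.81) = 46.92 m.
Total head at PZ-13: h = z + ψ = -23.54 + 46.92 = 23.38 m.
Δh = h(PZ-8) − h(PZ-13) = 24.00 − 23.38 = 0.62 m.
Vertical separation Δz = 20.10 − (-23.54) = 43.64 m.
|i_v| = |Δh| / Δz = 0.62 / 43.64 = 0.0142.
Head is higher in the shallow piezometer, so vertical flow is downward (recharge condition).

|i_v| ≈ 0.0142; vertical flow is downward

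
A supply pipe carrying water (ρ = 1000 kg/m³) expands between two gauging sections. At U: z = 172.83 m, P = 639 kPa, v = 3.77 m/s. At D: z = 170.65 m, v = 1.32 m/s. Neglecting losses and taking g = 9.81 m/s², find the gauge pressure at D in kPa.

Pressure head at U: ψ₁ = P₁/(ρg) = 639×1000 / (1000 × 9.81) = 65.14 m.
Velocity heads: v₁²/2g = 3.77²/19.62 = 0.724 m; v₂²/2g = 1.32²/19.62 = 0.089 m.
Total head H = z₁ + ψ₁ + v₁²/2g = 172.83 + 65.14 + 0.724 = 238.69 m.
ψ₂ = H − z₂ − v₂²/2g = 238.69 − 170.65 − 0.089 = 67.95 m.
P₂ = ρgψ₂ = 1000 × 9.81 × 67.95 ≈ 667 kPa.

P₂ ≈ 667 kPa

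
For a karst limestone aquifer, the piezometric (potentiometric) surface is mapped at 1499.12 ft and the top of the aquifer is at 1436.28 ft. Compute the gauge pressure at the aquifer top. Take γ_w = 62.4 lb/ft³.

Pressure head at the aquifer top: ψ = h − z = 1499.12 − 1436.28 = 62.84 ft.
P = γψ/144 = 62.4 × 62.84 / 144 = 27.2 psi.

P ≈ 27.2 psi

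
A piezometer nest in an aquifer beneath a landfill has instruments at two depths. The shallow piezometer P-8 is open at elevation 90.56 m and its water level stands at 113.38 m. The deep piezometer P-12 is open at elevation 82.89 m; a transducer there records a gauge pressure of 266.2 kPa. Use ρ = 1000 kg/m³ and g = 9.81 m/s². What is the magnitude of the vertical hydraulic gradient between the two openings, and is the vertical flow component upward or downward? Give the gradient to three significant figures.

Total head at P-8: h = 113.38 m (water level in the standpipe).
Pressure head at P-12: ψ = P/(ρg) = 266.2×1000 / (1000 × 9.81) = 27.14 m.
Total head at P-12: h = z + ψ = 82.89 + 27.14 = 110.03 m.
Δh = h(P-8) − h(P-12) = 113.38 − 110.03 = 3.35 m.
Vertical separation Δz = 90.56 − 82.89 = 7.67 m.
|i_v| = |Δh| / Δz = 3.35 / 7.67 = 0.437.
Head is higher in the shallow piezometer, so vertical flow is downward (recharge condition).

|i_v| ≈ 0.437; vertical flow is downward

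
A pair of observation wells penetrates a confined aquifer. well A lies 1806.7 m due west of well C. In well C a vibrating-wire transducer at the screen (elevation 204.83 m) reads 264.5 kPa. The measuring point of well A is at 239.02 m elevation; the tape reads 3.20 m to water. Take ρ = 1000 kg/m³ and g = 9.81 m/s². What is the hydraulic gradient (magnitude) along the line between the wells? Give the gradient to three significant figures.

Pressure head at well C: ψ = P/(ρg) = 264.5×1000 / (1000 × 9.81) = 26.96 m.
Total head at well C: h = z + ψ = 204.83 + 26.96 = 231.79 m.
Total head at well A: h = 239.02 − 3.20 = 235.82 m.
Head difference: h(well C) − h(well A) = 231.79 − 235.82 = -4.03 m.
Hydraulic gradient: i = |Δh| / L = 4.03 / 1806.7 = 0.00223.

i ≈ 0.00223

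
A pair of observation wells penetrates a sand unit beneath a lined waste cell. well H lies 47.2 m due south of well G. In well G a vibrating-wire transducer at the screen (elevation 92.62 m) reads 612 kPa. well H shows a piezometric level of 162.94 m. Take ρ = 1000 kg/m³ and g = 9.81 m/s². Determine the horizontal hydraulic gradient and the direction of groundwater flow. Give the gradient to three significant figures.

i ≈ 0.168; groundwater flows toward the north

Pressure head at well G: ψ = P/(ρg) = 612×1000 / (1000 × 9.81) = 62.39 m.
Total head at well G: h = z + ψ = 92.62 + 62.39 = 155.01 m.
Total head at well H: h = 162.94 m (water level in the piezometer is the total head).
Head difference: h(well G) − h(well H) = 155.01 − 162.94 = -7.93 m.
Hydraulic gradient: i = |Δh| / L = 7.93 / 47.2 = 0.168.
Flow is from higher to lower head: from well H toward well G, i.e. toward the north.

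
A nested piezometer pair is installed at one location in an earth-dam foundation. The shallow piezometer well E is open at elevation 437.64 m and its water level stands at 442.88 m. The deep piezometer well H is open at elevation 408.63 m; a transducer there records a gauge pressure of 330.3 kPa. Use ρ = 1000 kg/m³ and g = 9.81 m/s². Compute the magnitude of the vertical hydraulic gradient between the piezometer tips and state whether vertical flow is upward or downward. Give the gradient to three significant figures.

Total head at well E: h = 442.88 m (water level in the standpipe).
Pressure head at well H: ψ = P/(ρg) = 330.3×1000 / (1000 × 9.81) = 33.67 m.
Total head at well H: h = z + ψ = 408.63 + 33.67 = 442.30 m.
Δh = h(well E) − h(well H) = 442.88 − 442.30 = 0.58 m.
Vertical separation Δz = 437.64 − 408.63 = 29.01 m.
|i_v| = |Δh| / Δz = 0.58 / 29.01 = 0.0200.
Head is higher in the shallow piezometer, so vertical flow is downward (recharge condition).

|i_v| ≈ 0.0200; vertical flow is downward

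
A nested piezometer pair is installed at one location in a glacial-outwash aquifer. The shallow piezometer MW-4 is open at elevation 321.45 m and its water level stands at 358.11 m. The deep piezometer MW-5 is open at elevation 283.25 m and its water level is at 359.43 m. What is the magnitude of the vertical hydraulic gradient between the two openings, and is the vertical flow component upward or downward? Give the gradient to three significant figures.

|i_v| ≈ 0.0346; vertical flow is upward

Total head at MW-4: h = 358.11 m (water level in the standpipe).
Total head at MW-5: h = 359.43 m.
Δh = h(MW-4) − h(MW-5) = 358.11 − 359.43 = -1.32 m.
Vertical separation Δz = 321.45 − 283.25 = 38.20 m.
|i_v| = |Δh| / Δz = 1.32 / 38.20 = 0.0346.
Head is higher in the deep piezometer, so vertical flow is upward (discharge condition).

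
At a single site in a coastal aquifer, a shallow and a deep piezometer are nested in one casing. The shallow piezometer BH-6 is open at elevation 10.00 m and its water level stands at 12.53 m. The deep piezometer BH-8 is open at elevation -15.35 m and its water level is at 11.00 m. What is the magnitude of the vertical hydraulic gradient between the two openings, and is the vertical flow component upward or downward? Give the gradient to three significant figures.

Total head at BH-6: h = 12.53 m (water level in the standpipe).
Total head at BH-8: h = 11.00 m.
Δh = h(BH-6) − h(BH-8) = 12.53 − 11.00 = 1.53 m.
Vertical separation Δz = 10.00 − (-15.35) = 25.35 m.
|i_v| = |Δh| / Δz = 1.53 / 25.35 = 0.0604.
Head is higher in the shallow piezometer, so vertical flow is downward (recharge condition).

|i_v| ≈ 0.0604; vertical flow is downward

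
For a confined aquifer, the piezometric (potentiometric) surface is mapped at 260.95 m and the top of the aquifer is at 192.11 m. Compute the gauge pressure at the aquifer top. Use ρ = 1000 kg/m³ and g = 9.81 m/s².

P ≈ 675 kPa

Pressure head at the aquifer top: ψ = h − z = 260.95 − 192.11 = 68.84 m.
P = ρgψ = 1000 × 9.81 × 68.84 = 675320 Pa ≈ 675 kPa.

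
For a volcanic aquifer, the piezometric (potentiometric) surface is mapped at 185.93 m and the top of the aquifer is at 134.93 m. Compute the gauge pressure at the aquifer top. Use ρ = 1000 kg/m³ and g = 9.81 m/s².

Pressure head at the aquifer top: ψ = h − z = 185.93 − 134.93 = 51.00 m.
P = ρgψ = 1000 × 9.81 × 51.00 = 500310 Pa ≈ 500 kPa.

P ≈ 500 kPa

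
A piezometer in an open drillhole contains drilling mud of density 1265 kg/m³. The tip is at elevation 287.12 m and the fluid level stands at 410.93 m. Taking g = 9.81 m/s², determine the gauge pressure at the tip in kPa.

P ≈ 1540 kPa

Pressure head ψ = h − z = 410.93 − 287.12 = 123.81 m.
P = ρgψ = 1265 × 9.81 × 123.81 = 1536439 Pa ≈ 1540 kPa.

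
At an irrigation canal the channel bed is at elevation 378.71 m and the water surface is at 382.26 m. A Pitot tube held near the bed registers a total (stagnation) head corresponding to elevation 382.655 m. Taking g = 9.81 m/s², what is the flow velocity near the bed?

v ≈ 2.78 m/s

Near the bed, under hydrostatic conditions, the piezometric head (z + ψ) equals the free-surface elevation, 382.26 m.
Velocity head = total − piezometric = 382.655 − 382.26 = 0.395 m.
v = √(2g·h_v) = √(2 × 9.81 × 0.395) = 2.78 m/s.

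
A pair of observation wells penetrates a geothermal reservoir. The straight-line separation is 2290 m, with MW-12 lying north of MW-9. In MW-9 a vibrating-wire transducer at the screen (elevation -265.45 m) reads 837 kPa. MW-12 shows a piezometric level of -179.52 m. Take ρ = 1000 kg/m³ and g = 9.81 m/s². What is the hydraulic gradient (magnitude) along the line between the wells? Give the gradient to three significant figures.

i ≈ 0.000266

Pressure head at MW-9: ψ = P/(ρg) = 837×1000 / (1000 × 9.81) = 85.32 m.
Total head at MW-9: h = z + ψ = -265.45 + 85.32 = -180.13 m.
Total head at MW-12: h = -179.52 m (water level in the piezometer is the total head).
Head difference: h(MW-9) − h(MW-12) = -180.13 − (-179.52) = -0.61 m.
Hydraulic gradient: i = |Δh| / L = 0.61 / 2290 = 0.000266.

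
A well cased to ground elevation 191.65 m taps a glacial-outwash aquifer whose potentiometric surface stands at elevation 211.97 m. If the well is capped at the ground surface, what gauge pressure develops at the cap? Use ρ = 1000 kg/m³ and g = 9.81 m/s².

P ≈ 199 kPa

Head above the cap: Δh = 211.97 − 191.65 = 20.32 m.
P = ρgΔh = 1000 × 9.81 × 20.32 = 199339 Pa ≈ 199 kPa.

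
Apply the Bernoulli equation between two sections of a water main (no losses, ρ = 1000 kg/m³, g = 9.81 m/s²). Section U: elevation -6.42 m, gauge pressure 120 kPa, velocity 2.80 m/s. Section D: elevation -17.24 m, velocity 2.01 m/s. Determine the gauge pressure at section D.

P₂ ≈ 228 kPa

Pressure head at U: ψ₁ = P₁/(ρg) = 120×1000 / (1000 × 9.81) = 12.23 m.
Velocity heads: v₁²/2g = 2.80²/19.62 = 0.400 m; v₂²/2g = 2.01²/19.62 = 0.206 m.
Total head H = z₁ + ψ₁ + v₁²/2g = -6.42 + 12.23 + 0.400 = 6.21 m.
ψ₂ = H − z₂ − v₂²/2g = 6.21 − (-17.24) − 0.206 = 23.24 m.
P₂ = ρgψ₂ = 1000 × 9.81 × 23.24 ≈ 228 kPa.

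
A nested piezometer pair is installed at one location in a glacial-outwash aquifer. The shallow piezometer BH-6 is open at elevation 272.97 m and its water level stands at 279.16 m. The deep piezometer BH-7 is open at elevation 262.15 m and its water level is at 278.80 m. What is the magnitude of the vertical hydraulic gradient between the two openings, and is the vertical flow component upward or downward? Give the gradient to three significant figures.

|i_v| ≈ 0.0333; vertical flow is downward

Total head at BH-6: h = 279.16 m (water level in the standpipe).
Total head at BH-7: h = 278.80 m.
Δh = h(BH-6) − h(BH-7) = 279.16 − 278.80 = 0.36 m.
Vertical separation Δz = 272.97 − 262.15 = 10.82 m.
|i_v| = |Δh| / Δz = 0.36 / 10.82 = 0.0333.
Head is higher in the shallow piezometer, so vertical flow is downward (recharge condition).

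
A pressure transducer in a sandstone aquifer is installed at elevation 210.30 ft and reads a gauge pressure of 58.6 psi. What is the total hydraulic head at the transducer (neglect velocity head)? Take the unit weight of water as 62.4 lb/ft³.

ψ = 144·P/γ = 144 × 58.6 / 62.4 = 135.23 ft.
h = z + ψ = 210.30 + 135.23 = 345.53 ft.

h ≈ 345.53 ft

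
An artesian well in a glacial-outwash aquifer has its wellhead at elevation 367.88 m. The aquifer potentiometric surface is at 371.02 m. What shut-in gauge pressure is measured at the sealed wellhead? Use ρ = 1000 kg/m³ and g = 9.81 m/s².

P ≈ 30.8 kPa

Head above the cap: Δh = 371.02 − 367.88 = 3.14 m.
P = ρgΔh = 1000 × 9.81 × 3.14 = 30803 Pa ≈ 30.8 kPa.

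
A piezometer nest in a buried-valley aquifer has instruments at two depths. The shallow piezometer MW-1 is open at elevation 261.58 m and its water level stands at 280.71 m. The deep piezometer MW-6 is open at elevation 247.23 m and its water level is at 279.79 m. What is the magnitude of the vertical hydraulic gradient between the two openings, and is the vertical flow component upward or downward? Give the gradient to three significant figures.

|i_v| ≈ 0.0641; vertical flow is downward

Total head at MW-1: h = 280.71 m (water level in the standpipe).
Total head at MW-6: h = 279.79 m.
Δh = h(MW-1) − h(MW-6) = 280.71 − 279.79 = 0.92 m.
Vertical separation Δz = 261.58 − 247.23 = 14.35 m.
|i_v| = |Δh| / Δz = 0.92 / 14.35 = 0.0641.
Head is higher in the shallow piezometer, so vertical flow is downward (recharge condition).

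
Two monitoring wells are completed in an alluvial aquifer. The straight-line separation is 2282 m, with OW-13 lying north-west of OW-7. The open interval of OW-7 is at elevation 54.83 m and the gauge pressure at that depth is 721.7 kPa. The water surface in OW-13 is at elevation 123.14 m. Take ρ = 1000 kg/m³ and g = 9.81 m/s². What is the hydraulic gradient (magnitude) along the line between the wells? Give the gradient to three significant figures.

i ≈ 0.00230

Pressure head at OW-7: ψ = P/(ρg) = 721.7×1000 / (1000 × 9.81) = 73.57 m.
Total head at OW-7: h = z + ψ = 54.83 + 73.57 = 128.40 m.
Total head at OW-13: h = 123.14 m (water level in the piezometer is the total head).
Head difference: h(OW-7) − h(OW-13) = 128.40 − 123.14 = 5.26 m.
Hydraulic gradient: i = |Δh| / L = 5.26 / 2282 = 0.00230.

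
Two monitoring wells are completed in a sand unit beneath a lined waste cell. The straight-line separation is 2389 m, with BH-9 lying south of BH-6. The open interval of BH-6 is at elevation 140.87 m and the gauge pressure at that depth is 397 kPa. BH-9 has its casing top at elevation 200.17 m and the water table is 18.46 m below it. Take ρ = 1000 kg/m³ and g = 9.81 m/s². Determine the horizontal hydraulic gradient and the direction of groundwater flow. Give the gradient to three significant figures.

i ≈ 0.000155; groundwater flows toward the north

Pressure head at BH-6: ψ = P/(ρg) = 397×1000 / (1000 × 9.81) = 40.47 m.
Total head at BH-6: h = z + ψ = 140.87 + 40.47 = 181.34 m.
Total head at BH-9: h = 200.17 − 18.46 = 181.71 m.
Head difference: h(BH-6) − h(BH-9) = 181.34 − 181.71 = -0.37 m.
Hydraulic gradient: i = |Δh| / L = 0.37 / 2389 = 0.000155.
Flow is from higher to lower head: from BH-9 toward BH-6, i.e. toward the north.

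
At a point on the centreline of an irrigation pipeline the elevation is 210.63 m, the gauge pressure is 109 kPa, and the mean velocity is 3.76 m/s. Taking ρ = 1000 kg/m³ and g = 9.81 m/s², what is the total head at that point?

h ≈ 222.46 m

Pressure head ψ = P/(ρg) = 109×1000 / (1000 × 9.81) = 11.11 m.
Velocity head = v²/(2g) = 3.76² / (2 × 9.81) = 0.721 m.
h = z + ψ + v²/(2g) = 210.63 + 11.11 + 0.721 = 222.46 m.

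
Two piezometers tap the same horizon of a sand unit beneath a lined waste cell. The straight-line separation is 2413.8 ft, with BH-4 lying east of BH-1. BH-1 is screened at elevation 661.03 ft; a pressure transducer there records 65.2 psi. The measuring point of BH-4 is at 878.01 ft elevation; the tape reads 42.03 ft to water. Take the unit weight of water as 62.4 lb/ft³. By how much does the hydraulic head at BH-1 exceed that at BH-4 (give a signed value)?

Δh ≈ -24.49 ft

Pressure head at BH-1: ψ = 144·P/γ = 144 × 65.2 / 62.4 = 150.46 ft.
Total head at BH-1: h = z + ψ = 661.03 + 150.46 = 811.49 ft.
Total head at BH-4: h = 878.01 − 42.03 = 835.98 ft.
Head difference: h(BH-1) − h(BH-4) = 811.49 − 835.98 = -24.49 ft.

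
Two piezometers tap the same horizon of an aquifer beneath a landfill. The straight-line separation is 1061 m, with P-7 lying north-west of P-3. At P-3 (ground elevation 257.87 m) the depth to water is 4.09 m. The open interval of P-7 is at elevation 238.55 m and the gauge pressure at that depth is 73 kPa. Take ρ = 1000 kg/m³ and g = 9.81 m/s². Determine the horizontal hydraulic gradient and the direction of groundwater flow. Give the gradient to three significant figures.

i ≈ 0.00734; groundwater flows toward the north-west

Total head at P-3: h = 257.87 − 4.09 = 253.78 m.
Pressure head at P-7: ψ = P/(ρg) = 73×1000 / (1000 × 9.81) = 7.44 m.
Total head at P-7: h = z + ψ = 238.55 + 7.44 = 245.99 m.
Head difference: h(P-3) − h(P-7) = 253.78 − 245.99 = 7.79 m.
Hydraulic gradient: i = |Δh| / L = 7.79 / 1061 = 0.00734.
Flow is from higher to lower head: from P-3 toward P-7, i.e. toward the north-west.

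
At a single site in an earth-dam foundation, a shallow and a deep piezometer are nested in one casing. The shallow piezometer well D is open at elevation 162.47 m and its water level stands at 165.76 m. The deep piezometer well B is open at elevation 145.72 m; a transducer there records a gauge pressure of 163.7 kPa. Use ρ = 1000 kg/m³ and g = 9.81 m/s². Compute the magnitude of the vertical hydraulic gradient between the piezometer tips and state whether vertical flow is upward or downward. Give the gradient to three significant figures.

Total head at well D: h = 165.76 m (water level in the standpipe).
Pressure head at well B: ψ = P/(ρg) = 163.7×1000 / (1000 × 9.81) = 16.69 m.
Total head at well B: h = z + ψ = 145.72 + 16.69 = 162.41 m.
Δh = h(well D) − h(well B) = 165.76 − 162.41 = 3.35 m.
Vertical separation Δz = 162.47 − 145.72 = 16.75 m.
|i_v| = |Δh| / Δz = 3.35 / 16.75 = 0.200.
Head is higher in the shallow piezometer, so vertical flow is downward (recharge condition).

|i_v| ≈ 0.200; vertical flow is downward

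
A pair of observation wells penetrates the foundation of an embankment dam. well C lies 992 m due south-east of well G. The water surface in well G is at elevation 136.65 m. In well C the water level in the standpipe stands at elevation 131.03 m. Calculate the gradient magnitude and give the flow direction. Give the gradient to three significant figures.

Total head at well G: h = 136.65 m (water level in the piezometer is the total head).
Total head at well C: h = 131.03 m (water level in the piezometer is the total head).
Head difference: h(well G) − h(well C) = 136.65 − 131.03 = 5.62 m.
Hydraulic gradient: i = |Δh| / L = 5.62 / 992 = 0.00567.
Flow is from higher to lower head: from well G toward well C, i.e. toward the south-east.

i ≈ 0.00567; groundwater flows toward the south-east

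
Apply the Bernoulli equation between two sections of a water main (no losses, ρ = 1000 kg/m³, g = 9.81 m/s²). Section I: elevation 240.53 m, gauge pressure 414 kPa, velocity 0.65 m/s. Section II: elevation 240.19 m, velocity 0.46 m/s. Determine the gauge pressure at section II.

P₂ ≈ 417 kPa

Pressure head at I: ψ₁ = P₁/(ρg) = 414×1000 / (1000 × 9.81) = 42.20 m.
Velocity heads: v₁²/2g = 0.65²/19.62 = 0.022 m; v₂²/2g = 0.46²/19.62 = 0.011 m.
Total head H = z₁ + ψ₁ + v₁²/2g = 240.53 + 42.20 + 0.022 = 282.75 m.
ψ₂ = H − z₂ − v₂²/2g = 282.75 − 240.19 − 0.011 = 42.55 m.
P₂ = ρgψ₂ = 1000 × 9.81 × 42.55 ≈ 417 kPa.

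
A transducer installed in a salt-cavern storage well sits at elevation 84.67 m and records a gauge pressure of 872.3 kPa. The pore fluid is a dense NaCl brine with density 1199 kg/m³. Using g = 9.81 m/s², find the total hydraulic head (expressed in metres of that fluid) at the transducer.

ψ = P/(ρg) = 872.3×1000 / (1199 × 9.81) = 74.16 m.
h = z + ψ = 84.67 + 74.16 = 158.83 m.

h ≈ 158.83 m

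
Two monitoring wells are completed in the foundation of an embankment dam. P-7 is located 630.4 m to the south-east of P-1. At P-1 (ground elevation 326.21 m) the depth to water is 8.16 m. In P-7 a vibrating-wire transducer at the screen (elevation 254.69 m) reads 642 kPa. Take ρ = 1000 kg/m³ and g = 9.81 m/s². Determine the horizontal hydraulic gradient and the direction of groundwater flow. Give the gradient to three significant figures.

Total head at P-1: h = 326.21 − 8.16 = 318.05 m.
Pressure head at P-7: ψ = P/(ρg) = 642×1000 / (1000 × 9.81) = 65.44 m.
Total head at P-7: h = z + ψ = 254.69 + 65.44 = 320.13 m.
Head difference: h(P-1) − h(P-7) = 318.05 − 320.13 = -2.08 m.
Hydraulic gradient: i = |Δh| / L = 2.08 / 630.4 = 0.00330.
Flow is from higher to lower head: from P-7 toward P-1, i.e. toward the north-west.

i ≈ 0.00330; groundwater flows toward the north-west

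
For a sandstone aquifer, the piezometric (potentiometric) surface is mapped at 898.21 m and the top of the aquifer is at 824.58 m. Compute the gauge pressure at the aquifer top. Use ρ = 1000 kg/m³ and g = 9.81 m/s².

P ≈ 722 kPa

Pressure head at the aquifer top: ψ = h − z = 898.21 − 824.58 = 73.63 m.
P = ρgψ = 1000 × 9.81 × 73.63 = 722310 Pa ≈ 722 kPa.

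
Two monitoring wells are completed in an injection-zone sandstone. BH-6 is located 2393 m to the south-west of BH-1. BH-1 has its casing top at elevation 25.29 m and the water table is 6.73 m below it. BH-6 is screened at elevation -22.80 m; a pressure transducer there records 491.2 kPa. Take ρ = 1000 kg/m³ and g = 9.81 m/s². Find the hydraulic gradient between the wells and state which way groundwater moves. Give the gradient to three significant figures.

i ≈ 0.00364; groundwater flows toward the north-east

Total head at BH-1: h = 25.29 − 6.73 = 18.56 m.
Pressure head at BH-6: ψ = P/(ρg) = 491.2×1000 / (1000 × 9.81) = 50.07 m.
Total head at BH-6: h = z + ψ = -22.80 + 50.07 = 27.27 m.
Head difference: h(BH-1) − h(BH-6) = 18.56 − 27.27 = -8.71 m.
Hydraulic gradient: i = |Δh| / L = 8.71 / 2393 = 0.00364.
Flow is from higher to lower head: from BH-6 toward BH-1, i.e. toward the north-east.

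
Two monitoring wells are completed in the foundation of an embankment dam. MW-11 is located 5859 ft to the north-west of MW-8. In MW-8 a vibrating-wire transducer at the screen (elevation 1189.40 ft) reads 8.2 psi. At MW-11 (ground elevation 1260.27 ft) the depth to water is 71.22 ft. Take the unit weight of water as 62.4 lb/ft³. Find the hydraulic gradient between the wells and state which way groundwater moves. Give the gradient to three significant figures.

i ≈ 0.00329; groundwater flows toward the north-west

Pressure head at MW-8: ψ = 144·P/γ = 144 × 8.2 / 62.4 = 18.92 ft.
Total head at MW-8: h = z + ψ = 1189.40 + 18.92 = 1208.32 ft.
Total head at MW-11: h = 1260.27 − 71.22 = 1189.05 ft.
Head difference: h(MW-8) − h(MW-11) = 1208.32 − 1189.05 = 19.27 ft.
Hydraulic gradient: i = |Δh| / L = 19.27 / 5859 = 0.00329.
Flow is from higher to lower head: from MW-8 toward MW-11, i.e. toward the north-west.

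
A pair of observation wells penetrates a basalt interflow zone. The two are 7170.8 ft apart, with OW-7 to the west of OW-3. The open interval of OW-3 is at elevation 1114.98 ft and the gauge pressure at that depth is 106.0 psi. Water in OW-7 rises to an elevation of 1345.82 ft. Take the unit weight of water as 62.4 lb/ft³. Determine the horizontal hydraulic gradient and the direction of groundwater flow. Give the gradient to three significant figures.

Pressure head at OW-3: ψ = 144·P/γ = 144 × 106.0 / 62.4 = 244.62 ft.
Total head at OW-3: h = z + ψ = 1114.98 + 244.62 = 1359.60 ft.
Total head at OW-7: h = 1345.82 ft (water level in the piezometer is the total head).
Head difference: h(OW-3) − h(OW-7) = 1359.60 − 1345.82 = 13.78 ft.
Hydraulic gradient: i = |Δh| / L = 13.78 / 7170.8 = 0.00192.
Flow is from higher to lower head: from OW-3 toward OW-7, i.e. toward the west.

i ≈ 0.00192; groundwater flows toward the west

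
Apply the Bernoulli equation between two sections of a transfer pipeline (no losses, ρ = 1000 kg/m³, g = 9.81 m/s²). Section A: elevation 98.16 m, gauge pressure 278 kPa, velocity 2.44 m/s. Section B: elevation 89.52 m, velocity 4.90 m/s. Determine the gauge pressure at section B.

P₂ ≈ 354 kPa

Pressure head at A: ψ₁ = P₁/(ρg) = 278×1000 / (1000 × 9.81) = 28.34 m.
Velocity heads: v₁²/2g = 2.44²/19.62 = 0.303 m; v₂²/2g = 4.90²/19.62 = 1.224 m.
Total head H = z₁ + ψ₁ + v₁²/2g = 98.16 + 28.34 + 0.303 = 126.80 m.
ψ₂ = H − z₂ − v₂²/2g = 126.80 − 89.52 − 1.224 = 36.06 m.
P₂ = ρgψ₂ = 1000 × 9.81 × 36.06 ≈ 354 kPa.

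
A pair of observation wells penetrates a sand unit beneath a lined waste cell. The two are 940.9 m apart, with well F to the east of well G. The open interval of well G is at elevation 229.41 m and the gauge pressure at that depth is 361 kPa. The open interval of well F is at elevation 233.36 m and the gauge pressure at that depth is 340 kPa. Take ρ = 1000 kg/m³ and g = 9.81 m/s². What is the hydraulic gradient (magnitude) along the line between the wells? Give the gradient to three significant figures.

i ≈ 0.00192

Pressure head at well G: ψ = P/(ρg) = 361×1000 / (1000 × 9.81) = 36.80 m.
Total head at well G: h = z + ψ = 229.41 + 36.80 = 266.21 m.
Pressure head at well F: ψ = P/(ρg) = 340×1000 / (1000 × 9.81) = 34.66 m.
Total head at well F: h = z + ψ = 233.36 + 34.66 = 268.02 m.
Head difference: h(well G) − h(well F) = 266.21 − 268.02 = -1.81 m.
Hydraulic gradient: i = |Δh| / L = 1.81 / 940.9 = 0.00192.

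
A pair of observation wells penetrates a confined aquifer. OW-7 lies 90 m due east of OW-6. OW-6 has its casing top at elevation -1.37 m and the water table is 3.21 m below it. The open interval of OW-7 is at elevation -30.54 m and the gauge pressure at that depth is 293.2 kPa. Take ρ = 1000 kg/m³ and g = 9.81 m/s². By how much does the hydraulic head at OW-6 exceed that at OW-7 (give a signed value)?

Δh ≈ -3.93 m

Total head at OW-6: h = -1.37 − 3.21 = -4.58 m.
Pressure head at OW-7: ψ = P/(ρg) = 293.2×1000 / (1000 × 9.81) = 29.89 m.
Total head at OW-7: h = z + ψ = -30.54 + 29.89 = -0.65 m.
Head difference: h(OW-6) − h(OW-7) = -4.58 − (-0.65) = -3.93 m.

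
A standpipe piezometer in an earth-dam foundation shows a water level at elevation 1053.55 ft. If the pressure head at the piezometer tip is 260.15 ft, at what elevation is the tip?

z ≈ 793.40 ft

z = h − ψ = 1053.55 − 260.15 = 793.40 ft.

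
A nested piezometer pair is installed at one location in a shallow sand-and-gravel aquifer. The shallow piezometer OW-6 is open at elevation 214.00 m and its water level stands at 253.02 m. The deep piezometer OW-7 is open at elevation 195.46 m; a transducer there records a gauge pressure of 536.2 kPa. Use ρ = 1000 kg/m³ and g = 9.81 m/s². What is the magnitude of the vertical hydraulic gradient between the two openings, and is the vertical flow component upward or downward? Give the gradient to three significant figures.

|i_v| ≈ 0.156; vertical flow is downward

Total head at OW-6: h = 253.02 m (water level in the standpipe).
Pressure head at OW-7: ψ = P/(ρg) = 536.2×1000 / (1000 × 9.81) = 54.66 m.
Total head at OW-7: h = z + ψ = 195.46 + 54.66 = 250.12 m.
Δh = h(OW-6) − h(OW-7) = 253.02 − 250.12 = 2.90 m.
Vertical separation Δz = 214.00 − 195.46 = 18.54 m.
|i_v| = |Δh| / Δz = 2.90 / 18.54 = 0.156.
Head is higher in the shallow piezometer, so vertical flow is downward (recharge condition).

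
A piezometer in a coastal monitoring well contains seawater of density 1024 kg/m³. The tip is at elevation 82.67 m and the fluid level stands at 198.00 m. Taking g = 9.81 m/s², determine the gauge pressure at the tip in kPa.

Pressure head ψ = h − z = 198.00 − 82.67 = 115.33 m.
P = ρgψ = 1024 × 9.81 × 115.33 = 1158541 Pa ≈ 1160 kPa.

P ≈ 1160 kPa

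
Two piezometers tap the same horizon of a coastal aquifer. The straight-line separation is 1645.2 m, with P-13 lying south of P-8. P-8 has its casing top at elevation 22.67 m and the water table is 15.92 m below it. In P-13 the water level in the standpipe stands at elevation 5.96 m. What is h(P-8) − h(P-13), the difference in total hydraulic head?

Δh ≈ 0.79 m

Total head at P-8: h = 22.67 − 15.92 = 6.75 m.
Total head at P-13: h = 5.96 m (water level in the piezometer is the total head).
Head difference: h(P-8) − h(P-13) = 6.75 − 5.96 = 0.79 m.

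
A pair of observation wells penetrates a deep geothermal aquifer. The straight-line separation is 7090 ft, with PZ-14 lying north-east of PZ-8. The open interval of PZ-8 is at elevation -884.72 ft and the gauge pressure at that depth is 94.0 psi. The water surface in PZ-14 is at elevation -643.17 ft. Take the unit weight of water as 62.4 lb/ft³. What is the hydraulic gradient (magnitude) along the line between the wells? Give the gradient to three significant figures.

Pressure head at PZ-8: ψ = 144·P/γ = 144 × 94.0 / 62.4 = 216.92 ft.
Total head at PZ-8: h = z + ψ = -884.72 + 216.92 = -667.80 ft.
Total head at PZ-14: h = -643.17 ft (water level in the piezometer is the total head).
Head difference: h(PZ-8) − h(PZ-14) = -667.80 − (-643.17) = -24.63 ft.
Hydraulic gradient: i = |Δh| / L = 24.63 / 7090 = 0.00347.

i ≈ 0.00347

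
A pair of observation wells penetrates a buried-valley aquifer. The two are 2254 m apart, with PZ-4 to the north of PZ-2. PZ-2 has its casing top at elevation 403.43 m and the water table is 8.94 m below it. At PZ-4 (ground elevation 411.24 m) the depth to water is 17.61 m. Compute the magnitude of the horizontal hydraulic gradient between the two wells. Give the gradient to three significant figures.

Total head at PZ-2: h = 403.43 − 8.94 = 394.49 m.
Total head at PZ-4: h = 411.24 − 17.61 = 393.63 m.
Head difference: h(PZ-2) − h(PZ-4) = 394.49 − 393.63 = 0.86 m.
Hydraulic gradient: i = |Δh| / L = 0.86 / 2254 = 0.000382.

i ≈ 0.000382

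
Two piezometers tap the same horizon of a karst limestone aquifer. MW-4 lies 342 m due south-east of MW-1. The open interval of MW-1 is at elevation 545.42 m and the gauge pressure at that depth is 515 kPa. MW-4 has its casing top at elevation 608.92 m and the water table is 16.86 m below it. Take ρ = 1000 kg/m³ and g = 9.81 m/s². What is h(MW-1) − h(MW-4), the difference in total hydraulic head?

Pressure head at MW-1: ψ = P/(ρg) = 515×1000 / (1000 × 9.81) = 52.50 m.
Total head at MW-1: h = z + ψ = 545.42 + 52.50 = 597.92 m.
Total head at MW-4: h = 608.92 − 16.86 = 592.06 m.
Head difference: h(MW-1) − h(MW-4) = 597.92 − 592.06 = 5.86 m.

Δh ≈ 5.86 m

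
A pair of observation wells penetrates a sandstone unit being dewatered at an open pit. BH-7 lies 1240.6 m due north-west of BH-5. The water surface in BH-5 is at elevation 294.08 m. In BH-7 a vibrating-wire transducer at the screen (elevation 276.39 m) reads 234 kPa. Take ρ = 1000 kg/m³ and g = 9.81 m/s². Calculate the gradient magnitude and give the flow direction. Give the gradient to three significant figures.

i ≈ 0.00497; groundwater flows toward the south-east

Total head at BH-5: h = 294.08 m (water level in the piezometer is the total head).
Pressure head at BH-7: ψ = P/(ρg) = 234×1000 / (1000 × 9.81) = 23.85 m.
Total head at BH-7: h = z + ψ = 276.39 + 23.85 = 300.24 m.
Head difference: h(BH-5) − h(BH-7) = 294.08 − 300.24 = -6.16 m.
Hydraulic gradient: i = |Δh| / L = 6.16 / 1240.6 = 0.00497.
Flow is from higher to lower head: from BH-7 toward BH-5, i.e. toward the south-east.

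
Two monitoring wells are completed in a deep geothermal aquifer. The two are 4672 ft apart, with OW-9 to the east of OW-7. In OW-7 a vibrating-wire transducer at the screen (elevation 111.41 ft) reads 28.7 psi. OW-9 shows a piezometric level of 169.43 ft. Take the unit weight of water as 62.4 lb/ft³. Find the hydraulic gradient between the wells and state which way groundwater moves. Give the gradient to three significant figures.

Pressure head at OW-7: ψ = 144·P/γ = 144 × 28.7 / 62.4 = 66.23 ft.
Total head at OW-7: h = z + ψ = 111.41 + 66.23 = 177.64 ft.
Total head at OW-9: h = 169.43 ft (water level in the piezometer is the total head).
Head difference: h(OW-7) − h(OW-9) = 177.64 − 169.43 = 8.21 ft.
Hydraulic gradient: i = |Δh| / L = 8.21 / 4672 = 0.00176.
Flow is from higher to lower head: from OW-7 toward OW-9, i.e. toward the east.

i ≈ 0.00176; groundwater flows toward the east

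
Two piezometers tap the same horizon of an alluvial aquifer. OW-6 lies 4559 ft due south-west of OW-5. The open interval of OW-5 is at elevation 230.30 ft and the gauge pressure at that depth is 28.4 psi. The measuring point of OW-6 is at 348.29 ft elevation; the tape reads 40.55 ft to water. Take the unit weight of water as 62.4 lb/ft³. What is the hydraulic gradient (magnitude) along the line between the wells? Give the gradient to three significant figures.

Pressure head at OW-5: ψ = 144·P/γ = 144 × 28.4 / 62.4 = 65.54 ft.
Total head at OW-5: h = z + ψ = 230.30 + 65.54 = 295.84 ft.
Total head at OW-6: h = 348.29 − 40.55 = 307.74 ft.
Head difference: h(OW-5) − h(OW-6) = 295.84 − 307.74 = -11.90 ft.
Hydraulic gradient: i = |Δh| / L = 11.90 / 4559 = 0.00261.

i ≈ 0.00261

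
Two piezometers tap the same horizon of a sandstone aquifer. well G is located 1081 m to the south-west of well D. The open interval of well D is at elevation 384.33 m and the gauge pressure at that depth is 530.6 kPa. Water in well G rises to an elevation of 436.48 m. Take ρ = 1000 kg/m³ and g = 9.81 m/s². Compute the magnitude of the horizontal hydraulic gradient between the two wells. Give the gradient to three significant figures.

Pressure head at well D: ψ = P/(ρg) = 530.6×1000 / (1000 × 9.81) = 54.09 m.
Total head at well D: h = z + ψ = 384.33 + 54.09 = 438.42 m.
Total head at well G: h = 436.48 m (water level in the piezometer is the total head).
Head difference: h(well D) − h(well G) = 438.42 − 436.48 = 1.94 m.
Hydraulic gradient: i = |Δh| / L = 1.94 / 1081 = 0.00179.

i ≈ 0.00179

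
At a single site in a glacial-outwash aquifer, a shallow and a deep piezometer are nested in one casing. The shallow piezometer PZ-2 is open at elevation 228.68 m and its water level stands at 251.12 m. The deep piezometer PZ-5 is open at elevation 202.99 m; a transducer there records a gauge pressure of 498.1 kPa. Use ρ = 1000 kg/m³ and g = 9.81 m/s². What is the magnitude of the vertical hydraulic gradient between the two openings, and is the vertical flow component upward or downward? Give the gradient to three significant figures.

|i_v| ≈ 0.103; vertical flow is upward

Total head at PZ-2: h = 251.12 m (water level in the standpipe).
Pressure head at PZ-5: ψ = P/(ρg) = 498.1×1000 / (1000 × 9.81) = 50.77 m.
Total head at PZ-5: h = z + ψ = 202.99 + 50.77 = 253.76 m.
Δh = h(PZ-2) − h(PZ-5) = 251.12 − 253.76 = -2.64 m.
Vertical separation Δz = 228.68 − 202.99 = 25.69 m.
|i_v| = |Δh| / Δz = 2.64 / 25.69 = 0.103.
Head is higher in the deep piezometer, so vertical flow is upward (discharge condition).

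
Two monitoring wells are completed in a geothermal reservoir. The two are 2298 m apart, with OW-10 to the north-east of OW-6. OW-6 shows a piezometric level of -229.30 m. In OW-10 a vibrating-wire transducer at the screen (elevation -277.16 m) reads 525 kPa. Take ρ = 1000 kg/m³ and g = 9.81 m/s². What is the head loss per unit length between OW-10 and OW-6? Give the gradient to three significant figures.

i ≈ 0.00246 m/m

Total head at OW-6: h = -229.30 m (water level in the piezometer is the total head).
Pressure head at OW-10: ψ = P/(ρg) = 525×1000 / (1000 × 9.81) = 53.52 m.
Total head at OW-10: h = z + ψ = -277.16 + 53.52 = -223.64 m.
Head difference: h(OW-6) − h(OW-10) = -229.30 − (-223.64) = -5.66 m.
Hydraulic gradient: i = |Δh| / L = 5.66 / 2298 = 0.00246.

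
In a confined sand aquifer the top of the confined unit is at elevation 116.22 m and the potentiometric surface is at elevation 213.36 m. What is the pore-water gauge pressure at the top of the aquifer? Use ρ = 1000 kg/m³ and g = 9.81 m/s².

P ≈ 953 kPa

Pressure head at the aquifer top: ψ = h − z = 213.36 − 116.22 = 97.14 m.
P = ρgψ = 1000 × 9.81 × 97.14 = 952943 Pa ≈ 953 kPa.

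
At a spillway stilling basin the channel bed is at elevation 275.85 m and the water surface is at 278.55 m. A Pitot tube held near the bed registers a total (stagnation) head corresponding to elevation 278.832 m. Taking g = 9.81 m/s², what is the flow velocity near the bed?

v ≈ 2.35 m/s

Near the bed, under hydrostatic conditions, the piezometric head (z + ψ) equals the free-surface elevation, 278.55 m.
Velocity head = total − piezometric = 278.832 − 278.55 = 0.282 m.
v = √(2g·h_v) = √(2 × 9.81 × 0.282) = 2.35 m/s.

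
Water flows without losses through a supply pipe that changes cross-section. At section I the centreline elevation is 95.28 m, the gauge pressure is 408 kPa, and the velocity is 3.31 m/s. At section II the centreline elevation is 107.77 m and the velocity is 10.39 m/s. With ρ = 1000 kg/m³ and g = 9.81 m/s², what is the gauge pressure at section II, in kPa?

Pressure head at I: ψ₁ = P₁/(ρg) = 408×1000 / (1000 × 9.81) = 41.59 m.
Velocity heads: v₁²/2g = 3.31²/19.62 = 0.558 m; v₂²/2g = 10.39²/19.62 = 5.502 m.
Total head H = z₁ + ψ₁ + v₁²/2g = 95.28 + 41.59 + 0.558 = 137.43 m.
ψ₂ = H − z₂ − v₂²/2g = 137.43 − 107.77 − 5.502 = 24.16 m.
P₂ = ρgψ₂ = 1000 × 9.81 × 24.16 ≈ 237 kPa.

P₂ ≈ 237 kPa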